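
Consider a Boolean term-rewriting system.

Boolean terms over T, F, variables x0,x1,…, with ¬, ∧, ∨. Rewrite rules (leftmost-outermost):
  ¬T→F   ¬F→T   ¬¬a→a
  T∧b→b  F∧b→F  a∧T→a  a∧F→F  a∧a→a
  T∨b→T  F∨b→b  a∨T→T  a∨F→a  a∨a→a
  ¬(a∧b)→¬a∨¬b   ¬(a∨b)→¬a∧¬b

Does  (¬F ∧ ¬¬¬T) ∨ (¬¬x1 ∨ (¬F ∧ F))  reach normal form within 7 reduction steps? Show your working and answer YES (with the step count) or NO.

  start: (¬F ∧ ¬¬¬T) ∨ (¬¬x1 ∨ (¬F ∧ F))
  [1] (T ∧ ¬¬¬T) ∨ (¬¬x1 ∨ (¬F ∧ F))
  [2] ¬¬¬T ∨ (¬¬x1 ∨ (¬F ∧ F))
  [3] ¬T ∨ (¬¬x1 ∨ (¬F ∧ F))
  [4] F ∨ (¬¬x1 ∨ (¬F ∧ F))
  [5] ¬¬x1 ∨ (¬F ∧ F)
  [6] x1 ∨ (¬F ∧ F)
  [7] x1 ∨ F

Answer: NO — after 7 steps the term is x1 ∨ F, not yet normal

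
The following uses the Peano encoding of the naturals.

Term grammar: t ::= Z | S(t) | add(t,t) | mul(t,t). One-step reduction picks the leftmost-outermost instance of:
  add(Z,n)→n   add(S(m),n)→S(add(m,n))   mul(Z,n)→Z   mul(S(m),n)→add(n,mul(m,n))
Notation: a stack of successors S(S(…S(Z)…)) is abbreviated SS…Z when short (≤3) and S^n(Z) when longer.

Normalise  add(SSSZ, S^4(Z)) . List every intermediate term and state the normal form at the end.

  start: add(SSSZ, S^4(Z))
  [1] S(add(SSZ, S^4(Z)))
  [2] S(S(add(SZ, S^4(Z))))
  [3] S(S(S(add(Z, S^4(Z)))))
  [4] S^7(Z)

Answer: normal form = S^7(Z)  (in 4 steps)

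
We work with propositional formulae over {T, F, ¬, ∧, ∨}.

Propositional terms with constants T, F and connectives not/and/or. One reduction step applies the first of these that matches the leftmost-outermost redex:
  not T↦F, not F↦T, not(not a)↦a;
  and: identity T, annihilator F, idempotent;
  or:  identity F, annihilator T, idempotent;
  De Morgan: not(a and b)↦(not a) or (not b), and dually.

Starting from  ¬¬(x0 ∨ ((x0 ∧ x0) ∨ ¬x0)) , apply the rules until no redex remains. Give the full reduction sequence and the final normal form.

  start: ¬¬(x0 ∨ ((x0 ∧ x0) ∨ ¬x0))
  step 1: x0 ∨ ((x0 ∧ x0) ∨ ¬x0)
  step 2: x0 ∨ (x0 ∨ ¬x0)

Answer: normal form = x0 ∨ (x0 ∨ ¬x0)  (in 2 steps)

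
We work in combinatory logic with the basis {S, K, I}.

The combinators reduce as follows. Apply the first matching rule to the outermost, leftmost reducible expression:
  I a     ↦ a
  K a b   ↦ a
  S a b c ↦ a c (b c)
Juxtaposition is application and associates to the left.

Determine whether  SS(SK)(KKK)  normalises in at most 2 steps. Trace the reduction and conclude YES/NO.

Answer: NO — after 2 steps the term is SK(SK(KKK)), not yet normal

Working:
  start: SS(SK)(KKK)
  step 1: S(KKK)(SK(KKK))
  step 2: SK(SK(KKK))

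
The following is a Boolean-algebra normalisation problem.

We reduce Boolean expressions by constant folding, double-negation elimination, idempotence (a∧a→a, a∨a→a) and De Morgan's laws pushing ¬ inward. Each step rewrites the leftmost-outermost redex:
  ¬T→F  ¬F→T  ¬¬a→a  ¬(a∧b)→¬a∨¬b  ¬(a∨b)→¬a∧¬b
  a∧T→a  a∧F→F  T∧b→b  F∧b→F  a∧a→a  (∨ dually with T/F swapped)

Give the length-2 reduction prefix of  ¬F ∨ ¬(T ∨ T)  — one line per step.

Answer: after 2 steps: T

Reduction:
  start: ¬F ∨ ¬(T ∨ T)
  step 1: T ∨ ¬(T ∨ T)
  step 2: T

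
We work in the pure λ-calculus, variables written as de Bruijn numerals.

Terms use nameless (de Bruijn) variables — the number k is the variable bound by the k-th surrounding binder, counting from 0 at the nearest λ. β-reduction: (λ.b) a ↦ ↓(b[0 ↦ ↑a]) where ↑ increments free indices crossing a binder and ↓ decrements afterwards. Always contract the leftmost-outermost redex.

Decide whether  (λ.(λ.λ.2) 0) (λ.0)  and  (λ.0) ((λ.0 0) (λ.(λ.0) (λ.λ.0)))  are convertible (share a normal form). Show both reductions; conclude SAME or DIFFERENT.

Answer: SAME — A ⇓ λ.λ.0, B ⇓ λ.λ.0

Working:
Term A:
  start: (λ.(λ.λ.2) 0) (λ.0)
  →1  (λ.λ.λ.0) (λ.0)
  →2  λ.λ.0

Term B:
  start: (λ.0) ((λ.0 0) (λ.(λ.0) (λ.λ.0)))
  →1  (λ.0 0) (λ.(λ.0) (λ.λ.0))
  →2  (λ.(λ.0) (λ.λ.0)) (λ.(λ.0) (λ.λ.0))
  →3  (λ.0) (λ.λ.0)
  →4  λ.λ.0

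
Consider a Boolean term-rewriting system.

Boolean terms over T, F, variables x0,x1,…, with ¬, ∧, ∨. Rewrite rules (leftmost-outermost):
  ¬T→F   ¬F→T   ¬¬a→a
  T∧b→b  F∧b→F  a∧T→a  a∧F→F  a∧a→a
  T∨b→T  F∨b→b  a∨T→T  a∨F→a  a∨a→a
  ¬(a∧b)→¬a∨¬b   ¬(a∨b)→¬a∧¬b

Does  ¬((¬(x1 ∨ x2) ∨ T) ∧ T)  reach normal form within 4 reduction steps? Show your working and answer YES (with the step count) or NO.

  start: ¬((¬(x1 ∨ x2) ∨ T) ∧ T)
  step 1: ¬(¬(x1 ∨ x2) ∨ T) ∨ ¬T
  step 2: (¬¬(x1 ∨ x2) ∧ ¬T) ∨ ¬T
  step 3: ((x1 ∨ x2) ∧ ¬T) ∨ ¬T
  step 4: ((x1 ∨ x2) ∧ F) ∨ ¬T

Answer: NO — after 4 steps the term is ((x1 ∨ x2) ∧ F) ∨ ¬T, not yet normal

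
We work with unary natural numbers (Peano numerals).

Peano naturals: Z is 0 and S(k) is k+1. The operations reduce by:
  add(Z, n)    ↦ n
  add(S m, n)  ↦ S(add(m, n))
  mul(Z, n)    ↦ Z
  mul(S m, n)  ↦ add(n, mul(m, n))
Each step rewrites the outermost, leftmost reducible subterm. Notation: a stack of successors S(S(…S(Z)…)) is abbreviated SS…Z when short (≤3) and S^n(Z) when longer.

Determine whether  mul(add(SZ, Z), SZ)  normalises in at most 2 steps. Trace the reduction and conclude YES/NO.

  start: mul(add(SZ, Z), SZ)
  step 1: mul(S(add(Z, Z)), SZ)
  step 2: add(SZ, mul(add(Z, Z), SZ))

Answer: NO — after 2 steps the term is add(SZ, mul(add(Z, Z), SZ)), not yet normal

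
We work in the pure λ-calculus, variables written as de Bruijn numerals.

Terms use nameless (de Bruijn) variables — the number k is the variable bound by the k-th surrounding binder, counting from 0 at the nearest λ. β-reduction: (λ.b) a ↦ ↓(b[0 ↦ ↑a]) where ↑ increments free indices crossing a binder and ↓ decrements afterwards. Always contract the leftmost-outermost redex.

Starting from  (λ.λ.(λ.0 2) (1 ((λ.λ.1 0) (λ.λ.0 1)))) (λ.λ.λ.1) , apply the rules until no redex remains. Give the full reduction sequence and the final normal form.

Answer: normal form = λ.λ.λ.λ.λ.1  (in 4 steps)

Working:
  start: (λ.λ.(λ.0 2) (1 ((λ.λ.1 0) (λ.λ.0 1)))) (λ.λ.λ.1)
  →1  λ.(λ.0 (λ.λ.λ.1)) ((λ.λ.λ.1) ((λ.λ.1 0) (λ.λ.0 1)))
  →2  λ.(λ.λ.λ.1) ((λ.λ.1 0) (λ.λ.0 1)) (λ.λ.λ.1)
  →3  λ.(λ.λ.1) (λ.λ.λ.1)
  →4  λ.λ.λ.λ.λ.1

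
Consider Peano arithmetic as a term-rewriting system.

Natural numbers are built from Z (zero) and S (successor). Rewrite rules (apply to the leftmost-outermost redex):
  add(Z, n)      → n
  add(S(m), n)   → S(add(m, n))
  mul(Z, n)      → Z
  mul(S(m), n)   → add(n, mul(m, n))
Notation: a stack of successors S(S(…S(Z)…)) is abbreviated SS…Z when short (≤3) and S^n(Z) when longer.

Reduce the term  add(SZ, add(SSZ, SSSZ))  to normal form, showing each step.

Answer: normal form = S^6(Z)  (in 5 steps)

Derivation:
  start: add(SZ, add(SSZ, SSSZ))
  →1  S(add(Z, add(SSZ, SSSZ)))
  →2  S(add(SSZ, SSSZ))
  →3  S(S(add(SZ, SSSZ)))
  →4  S(S(S(add(Z, SSSZ))))
  →5  S^6(Z)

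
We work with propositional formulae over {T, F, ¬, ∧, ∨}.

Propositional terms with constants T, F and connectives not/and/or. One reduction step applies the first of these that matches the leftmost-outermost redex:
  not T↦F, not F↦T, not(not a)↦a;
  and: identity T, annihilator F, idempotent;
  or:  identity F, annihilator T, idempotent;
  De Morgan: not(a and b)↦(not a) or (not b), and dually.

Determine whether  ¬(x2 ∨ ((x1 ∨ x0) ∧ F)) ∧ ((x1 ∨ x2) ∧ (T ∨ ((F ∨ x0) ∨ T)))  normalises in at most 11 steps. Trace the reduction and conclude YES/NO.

  start: ¬(x2 ∨ ((x1 ∨ x0) ∧ F)) ∧ ((x1 ∨ x2) ∧ (T ∨ ((F ∨ x0) ∨ T)))
  [1] (¬x2 ∧ ¬((x1 ∨ x0) ∧ F)) ∧ ((x1 ∨ x2) ∧ (T ∨ ((F ∨ x0) ∨ T)))
  [2] (¬x2 ∧ (¬(x1 ∨ x0) ∨ ¬F)) ∧ ((x1 ∨ x2) ∧ (T ∨ ((F ∨ x0) ∨ T)))
  [3] (¬x2 ∧ ((¬x1 ∧ ¬x0) ∨ ¬F)) ∧ ((x1 ∨ x2) ∧ (T ∨ ((F ∨ x0) ∨ T)))
  [4] (¬x2 ∧ ((¬x1 ∧ ¬x0) ∨ T)) ∧ ((x1 ∨ x2) ∧ (T ∨ ((F ∨ x0) ∨ T)))
  [5] (¬x2 ∧ T) ∧ ((x1 ∨ x2) ∧ (T ∨ ((F ∨ x0) ∨ T)))
  [6] ¬x2 ∧ ((x1 ∨ x2) ∧ (T ∨ ((F ∨ x0) ∨ T)))
  [7] ¬x2 ∧ ((x1 ∨ x2) ∧ T)
  [8] ¬x2 ∧ (x1 ∨ x2)

Answer: YES — reaches normal form ¬x2 ∧ (x1 ∨ x2) in 8 ≤ 11 steps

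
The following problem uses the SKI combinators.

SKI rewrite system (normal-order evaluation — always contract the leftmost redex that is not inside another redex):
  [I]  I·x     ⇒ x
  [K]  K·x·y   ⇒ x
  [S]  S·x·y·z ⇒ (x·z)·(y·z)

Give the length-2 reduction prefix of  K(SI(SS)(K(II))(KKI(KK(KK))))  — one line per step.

  start: K(SI(SS)(K(II))(KKI(KK(KK))))
  step 1: K(I(K(II))(SS(K(II)))(KKI(KK(KK))))
  step 2: K(K(II)(SS(K(II)))(KKI(KK(KK))))

Answer: after 2 steps: K(K(II)(SS(K(II)))(KKI(KK(KK))))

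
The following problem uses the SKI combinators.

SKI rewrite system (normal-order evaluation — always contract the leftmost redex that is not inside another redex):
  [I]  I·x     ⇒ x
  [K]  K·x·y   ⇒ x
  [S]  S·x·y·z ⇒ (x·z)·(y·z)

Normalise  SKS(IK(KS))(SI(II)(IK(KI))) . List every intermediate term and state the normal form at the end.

Answer: normal form = KS  (in 4 steps)

Reduction:
  start: SKS(IK(KS))(SI(II)(IK(KI)))
  [1] K(IK(KS))(S(IK(KS)))(SI(II)(IK(KI)))
  [2] IK(KS)(SI(II)(IK(KI)))
  [3] K(KS)(SI(II)(IK(KI)))
  [4] KS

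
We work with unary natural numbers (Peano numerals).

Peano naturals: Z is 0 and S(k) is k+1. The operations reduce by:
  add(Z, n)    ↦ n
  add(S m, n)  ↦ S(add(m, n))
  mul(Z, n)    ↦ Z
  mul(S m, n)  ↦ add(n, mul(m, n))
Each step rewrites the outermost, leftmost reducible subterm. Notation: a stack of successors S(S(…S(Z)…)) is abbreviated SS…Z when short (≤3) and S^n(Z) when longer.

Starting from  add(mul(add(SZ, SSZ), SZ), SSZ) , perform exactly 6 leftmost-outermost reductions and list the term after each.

  start: add(mul(add(SZ, SSZ), SZ), SSZ)
  →1  add(mul(S(add(Z, SSZ)), SZ), SSZ)
  →2  add(add(SZ, mul(add(Z, SSZ), SZ)), SSZ)
  →3  add(S(add(Z, mul(add(Z, SSZ), SZ))), SSZ)
  →4  S(add(add(Z, mul(add(Z, SSZ), SZ)), SSZ))
  →5  S(add(mul(add(Z, SSZ), SZ), SSZ))
  →6  S(add(mul(SSZ, SZ), SSZ))

Answer: after 6 steps: S(add(mul(SSZ, SZ), SSZ))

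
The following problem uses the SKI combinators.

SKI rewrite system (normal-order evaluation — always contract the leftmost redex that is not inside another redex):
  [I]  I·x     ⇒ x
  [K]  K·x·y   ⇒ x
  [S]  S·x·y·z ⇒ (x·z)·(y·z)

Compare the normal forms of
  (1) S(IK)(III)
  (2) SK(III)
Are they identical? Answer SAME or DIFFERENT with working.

Term A:
  start: S(IK)(III)
  step 1: SK(III)
  step 2: SK(II)
  step 3: SKI

Term B:
  start: SK(III)
  step 1: SK(II)
  step 2: SKI

Answer: SAME — A ⇓ SKI, B ⇓ SKI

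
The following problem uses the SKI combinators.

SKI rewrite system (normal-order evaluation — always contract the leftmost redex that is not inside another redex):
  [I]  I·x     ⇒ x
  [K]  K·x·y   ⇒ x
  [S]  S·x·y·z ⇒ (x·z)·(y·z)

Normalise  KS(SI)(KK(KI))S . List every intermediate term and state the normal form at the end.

Answer: normal form = SKS  (in 2 steps)

Derivation:
  start: KS(SI)(KK(KI))S
  [1] S(KK(KI))S
  [2] SKS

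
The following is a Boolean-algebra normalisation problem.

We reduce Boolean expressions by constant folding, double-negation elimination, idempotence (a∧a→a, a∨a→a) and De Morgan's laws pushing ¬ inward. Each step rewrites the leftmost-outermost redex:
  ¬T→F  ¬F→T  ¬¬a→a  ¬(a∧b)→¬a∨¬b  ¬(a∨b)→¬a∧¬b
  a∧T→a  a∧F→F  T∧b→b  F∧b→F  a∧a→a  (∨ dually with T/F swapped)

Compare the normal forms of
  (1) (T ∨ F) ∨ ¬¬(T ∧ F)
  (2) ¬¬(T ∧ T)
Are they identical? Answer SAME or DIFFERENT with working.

Answer: SAME — A ⇓ T, B ⇓ T

Working:
Term A:
  start: (T ∨ F) ∨ ¬¬(T ∧ F)
  [1] T ∨ ¬¬(T ∧ F)
  [2] T

Term B:
  start: ¬¬(T ∧ T)
  [1] T ∧ T
  [2] T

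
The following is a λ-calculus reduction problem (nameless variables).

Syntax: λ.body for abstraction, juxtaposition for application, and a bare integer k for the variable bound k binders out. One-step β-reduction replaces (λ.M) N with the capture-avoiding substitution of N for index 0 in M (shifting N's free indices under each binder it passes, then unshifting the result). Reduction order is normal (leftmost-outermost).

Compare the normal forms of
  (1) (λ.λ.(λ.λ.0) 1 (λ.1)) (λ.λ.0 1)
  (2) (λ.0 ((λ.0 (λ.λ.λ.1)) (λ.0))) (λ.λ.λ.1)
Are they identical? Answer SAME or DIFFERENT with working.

Term A:
  start: (λ.λ.(λ.λ.0) 1 (λ.1)) (λ.λ.0 1)
  step 1: λ.(λ.λ.0) (λ.λ.0 1) (λ.1)
  step 2: λ.(λ.0) (λ.1)
  step 3: λ.λ.1

Term B:
  start: (λ.0 ((λ.0 (λ.λ.λ.1)) (λ.0))) (λ.λ.λ.1)
  step 1: (λ.λ.λ.1) ((λ.0 (λ.λ.λ.1)) (λ.0))
  step 2: λ.λ.1

Answer: SAME — A ⇓ λ.λ.1, B ⇓ λ.λ.1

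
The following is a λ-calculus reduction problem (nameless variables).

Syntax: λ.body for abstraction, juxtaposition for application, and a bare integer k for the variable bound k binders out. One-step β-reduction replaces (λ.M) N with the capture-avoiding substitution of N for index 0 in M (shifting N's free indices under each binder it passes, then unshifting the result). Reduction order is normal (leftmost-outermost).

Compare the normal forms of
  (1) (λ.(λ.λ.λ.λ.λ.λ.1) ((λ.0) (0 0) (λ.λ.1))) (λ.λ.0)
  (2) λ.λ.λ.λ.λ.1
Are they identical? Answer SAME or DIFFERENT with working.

Term A:
  start: (λ.(λ.λ.λ.λ.λ.λ.1) ((λ.0) (0 0) (λ.λ.1))) (λ.λ.0)
  [1] (λ.λ.λ.λ.λ.λ.1) ((λ.0) ((λ.λ.0) (λ.λ.0)) (λ.λ.1))
  [2] λ.λ.λ.λ.λ.1

Term B:
  start: λ.λ.λ.λ.λ.1

Answer: SAME — A ⇓ λ.λ.λ.λ.λ.1, B ⇓ λ.λ.λ.λ.λ.1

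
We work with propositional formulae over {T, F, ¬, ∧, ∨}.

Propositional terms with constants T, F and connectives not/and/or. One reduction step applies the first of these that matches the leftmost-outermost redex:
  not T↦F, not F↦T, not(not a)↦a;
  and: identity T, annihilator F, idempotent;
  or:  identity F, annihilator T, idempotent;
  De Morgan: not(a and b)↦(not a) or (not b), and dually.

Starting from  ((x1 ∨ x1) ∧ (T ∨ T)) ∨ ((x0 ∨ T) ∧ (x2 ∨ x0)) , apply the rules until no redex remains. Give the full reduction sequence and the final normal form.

Answer: normal form = x1 ∨ (x2 ∨ x0)  (in 5 steps)

Working:
  start: ((x1 ∨ x1) ∧ (T ∨ T)) ∨ ((x0 ∨ T) ∧ (x2 ∨ x0))
  [1] (x1 ∧ (T ∨ T)) ∨ ((x0 ∨ T) ∧ (x2 ∨ x0))
  [2] (x1 ∧ T) ∨ ((x0 ∨ T) ∧ (x2 ∨ x0))
  [3] x1 ∨ ((x0 ∨ T) ∧ (x2 ∨ x0))
  [4] x1 ∨ (T ∧ (x2 ∨ x0))
  [5] x1 ∨ (x2 ∨ x0)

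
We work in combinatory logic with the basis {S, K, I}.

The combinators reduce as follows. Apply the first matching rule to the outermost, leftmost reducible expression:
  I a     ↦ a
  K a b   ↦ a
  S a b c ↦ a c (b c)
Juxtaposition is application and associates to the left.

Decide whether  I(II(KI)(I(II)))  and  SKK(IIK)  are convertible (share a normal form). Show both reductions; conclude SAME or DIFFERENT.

Answer: DIFFERENT — A ⇓ I, B ⇓ K

Reduction:
Term A:
  start: I(II(KI)(I(II)))
  step 1: II(KI)(I(II))
  step 2: I(KI)(I(II))
  step 3: KI(I(II))
  step 4: I

Term B:
  start: SKK(IIK)
  step 1: K(IIK)(K(IIK))
  step 2: IIK
  step 3: IK
  step 4: K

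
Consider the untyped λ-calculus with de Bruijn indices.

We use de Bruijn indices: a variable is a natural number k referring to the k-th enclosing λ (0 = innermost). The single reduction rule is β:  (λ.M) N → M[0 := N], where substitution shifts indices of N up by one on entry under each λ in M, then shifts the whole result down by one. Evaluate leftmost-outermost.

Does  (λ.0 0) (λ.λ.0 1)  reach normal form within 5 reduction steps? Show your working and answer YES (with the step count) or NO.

Answer: YES — reaches normal form λ.0 (λ.λ.0 1) in 2 ≤ 5 steps

Derivation:
  start: (λ.0 0) (λ.λ.0 1)
  →1  (λ.λ.0 1) (λ.λ.0 1)
  →2  λ.0 (λ.λ.0 1)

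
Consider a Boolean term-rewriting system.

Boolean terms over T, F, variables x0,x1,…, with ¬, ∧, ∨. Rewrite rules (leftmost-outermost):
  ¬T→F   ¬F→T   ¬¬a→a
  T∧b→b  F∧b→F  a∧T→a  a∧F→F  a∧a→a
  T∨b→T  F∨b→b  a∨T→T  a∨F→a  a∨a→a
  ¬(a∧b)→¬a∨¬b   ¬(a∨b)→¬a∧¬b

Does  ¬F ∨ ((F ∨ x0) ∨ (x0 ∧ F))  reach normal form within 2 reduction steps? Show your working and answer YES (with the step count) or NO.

  start: ¬F ∨ ((F ∨ x0) ∨ (x0 ∧ F))
  [1] T ∨ ((F ∨ x0) ∨ (x0 ∧ F))
  [2] T

Answer: YES — reaches normal form T in 2 ≤ 2 steps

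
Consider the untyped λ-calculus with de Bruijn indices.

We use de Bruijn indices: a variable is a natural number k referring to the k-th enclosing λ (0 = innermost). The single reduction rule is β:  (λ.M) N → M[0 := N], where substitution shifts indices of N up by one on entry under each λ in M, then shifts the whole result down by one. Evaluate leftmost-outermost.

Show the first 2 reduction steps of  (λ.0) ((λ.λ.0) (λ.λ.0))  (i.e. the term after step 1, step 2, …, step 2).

  start: (λ.0) ((λ.λ.0) (λ.λ.0))
  [1] (λ.λ.0) (λ.λ.0)
  [2] λ.0

Answer: after 2 steps: λ.0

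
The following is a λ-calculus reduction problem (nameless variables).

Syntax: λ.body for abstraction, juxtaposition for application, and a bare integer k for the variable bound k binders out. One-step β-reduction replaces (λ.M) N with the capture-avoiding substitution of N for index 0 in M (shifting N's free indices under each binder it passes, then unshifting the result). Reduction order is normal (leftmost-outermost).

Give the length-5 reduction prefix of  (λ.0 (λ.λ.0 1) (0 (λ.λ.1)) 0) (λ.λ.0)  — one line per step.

Answer: after 5 steps: λ.λ.0

Working:
  start: (λ.0 (λ.λ.0 1) (0 (λ.λ.1)) 0) (λ.λ.0)
  →1  (λ.λ.0) (λ.λ.0 1) ((λ.λ.0) (λ.λ.1)) (λ.λ.0)
  →2  (λ.0) ((λ.λ.0) (λ.λ.1)) (λ.λ.0)
  →3  (λ.λ.0) (λ.λ.1) (λ.λ.0)
  →4  (λ.0) (λ.λ.0)
  →5  λ.λ.0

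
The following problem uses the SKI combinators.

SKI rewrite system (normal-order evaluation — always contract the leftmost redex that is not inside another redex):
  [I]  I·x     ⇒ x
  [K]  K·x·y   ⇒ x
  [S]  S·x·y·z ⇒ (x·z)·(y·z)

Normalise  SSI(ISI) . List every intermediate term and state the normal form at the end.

  start: SSI(ISI)
  →1  S(ISI)(I(ISI))
  →2  S(SI)(I(ISI))
  →3  S(SI)(ISI)
  →4  S(SI)(SI)

Answer: normal form = S(SI)(SI)  (in 4 steps)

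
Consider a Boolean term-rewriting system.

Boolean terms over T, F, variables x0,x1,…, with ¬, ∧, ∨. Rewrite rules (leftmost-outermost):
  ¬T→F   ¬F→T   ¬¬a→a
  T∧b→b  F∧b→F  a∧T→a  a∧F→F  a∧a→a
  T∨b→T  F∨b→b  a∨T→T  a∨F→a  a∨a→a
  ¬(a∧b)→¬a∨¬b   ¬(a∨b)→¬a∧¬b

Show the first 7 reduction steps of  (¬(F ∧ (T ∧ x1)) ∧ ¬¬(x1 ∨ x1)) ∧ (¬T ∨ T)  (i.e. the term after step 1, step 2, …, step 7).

Answer: after 7 steps: x1 ∧ T

Derivation:
  start: (¬(F ∧ (T ∧ x1)) ∧ ¬¬(x1 ∨ x1)) ∧ (¬T ∨ T)
  step 1: ((¬F ∨ ¬(T ∧ x1)) ∧ ¬¬(x1 ∨ x1)) ∧ (¬T ∨ T)
  step 2: ((T ∨ ¬(T ∧ x1)) ∧ ¬¬(x1 ∨ x1)) ∧ (¬T ∨ T)
  step 3: (T ∧ ¬¬(x1 ∨ x1)) ∧ (¬T ∨ T)
  step 4: ¬¬(x1 ∨ x1) ∧ (¬T ∨ T)
  step 5: (x1 ∨ x1) ∧ (¬T ∨ T)
  step 6: x1 ∧ (¬T ∨ T)
  step 7: x1 ∧ T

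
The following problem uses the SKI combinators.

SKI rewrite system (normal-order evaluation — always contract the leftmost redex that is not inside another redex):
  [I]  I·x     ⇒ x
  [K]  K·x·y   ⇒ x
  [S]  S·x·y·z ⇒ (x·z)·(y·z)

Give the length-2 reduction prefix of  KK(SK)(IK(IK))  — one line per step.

Answer: after 2 steps: K(K(IK))

Derivation:
  start: KK(SK)(IK(IK))
  →1  K(IK(IK))
  →2  K(K(IK))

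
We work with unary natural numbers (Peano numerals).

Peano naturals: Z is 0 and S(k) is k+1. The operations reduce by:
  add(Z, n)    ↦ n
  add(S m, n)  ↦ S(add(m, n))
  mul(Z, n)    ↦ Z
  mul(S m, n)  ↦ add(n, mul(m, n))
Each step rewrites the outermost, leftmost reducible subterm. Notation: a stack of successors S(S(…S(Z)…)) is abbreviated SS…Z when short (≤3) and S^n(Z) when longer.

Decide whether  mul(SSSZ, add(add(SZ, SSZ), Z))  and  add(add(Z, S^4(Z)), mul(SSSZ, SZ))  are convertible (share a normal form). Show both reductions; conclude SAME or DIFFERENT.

Term A:
  start: mul(SSSZ, add(add(SZ, SSZ), Z))
  [1] add(add(add(SZ, SSZ), Z), mul(SSZ, add(add(SZ, SSZ), Z)))
  [2] add(add(S(add(Z, SSZ)), Z), mul(SSZ, add(add(SZ, SSZ), Z)))
  [3] add(S(add(add(Z, SSZ), Z)), mul(SSZ, add(add(SZ, SSZ), Z)))
  [4] S(add(add(add(Z, SSZ), Z), mul(SSZ, add(add(SZ, SSZ), Z))))
  [5] S(add(add(SSZ, Z), mul(SSZ, add(add(SZ, SSZ), Z))))
  [6] S(add(S(add(SZ, Z)), mul(SSZ, add(add(SZ, SSZ), Z))))
  [7] S(S(add(add(SZ, Z), mul(SSZ, add(add(SZ, SSZ), Z)))))
  [8] S(S(add(S(add(Z, Z)), mul(SSZ, add(add(SZ, SSZ), Z)))))
  [9] S(S(S(add(add(Z, Z), mul(SSZ, add(add(SZ, SSZ), Z))))))
  [10] S(S(S(add(Z, mul(SSZ, add(add(SZ, SSZ), Z))))))
  [11] S(S(S(mul(SSZ, add(add(SZ, SSZ), Z)))))
  [12] S(S(S(add(add(add(SZ, SSZ), Z), mul(SZ, add(add(SZ, SSZ), Z))))))
  [13] S(S(S(add(add(S(add(Z, SSZ)), Z), mul(SZ, add(add(SZ, SSZ), Z))))))
  [14] S(S(S(add(S(add(add(Z, SSZ), Z)), mul(SZ, add(add(SZ, SSZ), Z))))))
  [15] S(S(S(S(add(add(add(Z, SSZ), Z), mul(SZ, add(add(SZ, SSZ), Z)))))))
  [16] S(S(S(S(add(add(SSZ, Z), mul(SZ, add(add(SZ, SSZ), Z)))))))
  [17] S(S(S(S(add(S(add(SZ, Z)), mul(SZ, add(add(SZ, SSZ), Z)))))))
  [18] S(S(S(S(S(add(add(SZ, Z), mul(SZ, add(add(SZ, SSZ), Z))))))))
  [19] S(S(S(S(S(add(S(add(Z, Z)), mul(SZ, add(add(SZ, SSZ), Z))))))))
  [20] S(S(S(S(S(S(add(add(Z, Z), mul(SZ, add(add(SZ, SSZ), Z)))))))))
  [21] S(S(S(S(S(S(add(Z, mul(SZ, add(add(SZ, SSZ), Z)))))))))
  [22] S(S(S(S(S(S(mul(SZ, add(add(SZ, SSZ), Z))))))))
  [23] S(S(S(S(S(S(add(add(add(SZ, SSZ), Z), mul(Z, add(add(SZ, SSZ), Z)))))))))
  [24] S(S(S(S(S(S(add(add(S(add(Z, SSZ)), Z), mul(Z, add(add(SZ, SSZ), Z)))))))))
  [25] S(S(S(S(S(S(add(S(add(add(Z, SSZ), Z)), mul(Z, add(add(SZ, SSZ), Z)))))))))
  [26] S(S(S(S(S(S(S(add(add(add(Z, SSZ), Z), mul(Z, add(add(SZ, SSZ), Z))))))))))
  [27] S(S(S(S(S(S(S(add(add(SSZ, Z), mul(Z, add(add(SZ, SSZ), Z))))))))))
  [28] S(S(S(S(S(S(S(add(S(add(SZ, Z)), mul(Z, add(add(SZ, SSZ), Z))))))))))
  [29] S(S(S(S(S(S(S(S(add(add(SZ, Z), mul(Z, add(add(SZ, SSZ), Z)))))))))))
  [30] S(S(S(S(S(S(S(S(add(S(add(Z, Z)), mul(Z, add(add(SZ, SSZ), Z)))))))))))
  [31] S(S(S(S(S(S(S(S(S(add(add(Z, Z), mul(Z, add(add(SZ, SSZ), Z))))))))))))
  [32] S(S(S(S(S(S(S(S(S(add(Z, mul(Z, add(add(SZ, SSZ), Z))))))))))))
  [33] S(S(S(S(S(S(S(S(S(mul(Z, add(add(SZ, SSZ), Z)))))))))))
  [34] S^9(Z)

Term B:
  start: add(add(Z, S^4(Z)), mul(SSSZ, SZ))
  [1] add(S^4(Z), mul(SSSZ, SZ))
  [2] S(add(SSSZ, mul(SSSZ, SZ)))
  [3] S(S(add(SSZ, mul(SSSZ, SZ))))
  [4] S(S(S(add(SZ, mul(SSSZ, SZ)))))
  [5] S(S(S(S(add(Z, mul(SSSZ, SZ))))))
  [6] S(S(S(S(mul(SSSZ, SZ)))))
  [7] S(S(S(S(add(SZ, mul(SSZ, SZ))))))
  [8] S(S(S(S(S(add(Z, mul(SSZ, SZ)))))))
  [9] S(S(S(S(S(mul(SSZ, SZ))))))
  [10] S(S(S(S(S(add(SZ, mul(SZ, SZ)))))))
  [11] S(S(S(S(S(S(add(Z, mul(SZ, SZ))))))))
  [12] S(S(S(S(S(S(mul(SZ, SZ)))))))
  [13] S(S(S(S(S(S(add(SZ, mul(Z, SZ))))))))
  [14] S(S(S(S(S(S(S(add(Z, mul(Z, SZ)))))))))
  [15] S(S(S(S(S(S(S(mul(Z, SZ))))))))
  [16] S^7(Z)

Answer: DIFFERENT — A ⇓ S^9(Z), B ⇓ S^7(Z)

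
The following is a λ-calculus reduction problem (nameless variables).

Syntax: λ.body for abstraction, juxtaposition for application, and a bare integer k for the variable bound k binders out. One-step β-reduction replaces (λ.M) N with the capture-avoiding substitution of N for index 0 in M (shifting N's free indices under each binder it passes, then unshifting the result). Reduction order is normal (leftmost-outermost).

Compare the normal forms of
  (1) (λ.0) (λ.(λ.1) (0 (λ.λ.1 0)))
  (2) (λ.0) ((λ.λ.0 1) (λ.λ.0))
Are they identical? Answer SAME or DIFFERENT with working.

Term A:
  start: (λ.0) (λ.(λ.1) (0 (λ.λ.1 0)))
  step 1: λ.(λ.1) (0 (λ.λ.1 0))
  step 2: λ.0

Term B:
  start: (λ.0) ((λ.λ.0 1) (λ.λ.0))
  step 1: (λ.λ.0 1) (λ.λ.0)
  step 2: λ.0 (λ.λ.0)

Answer: DIFFERENT — A ⇓ λ.0, B ⇓ λ.0 (λ.λ.0)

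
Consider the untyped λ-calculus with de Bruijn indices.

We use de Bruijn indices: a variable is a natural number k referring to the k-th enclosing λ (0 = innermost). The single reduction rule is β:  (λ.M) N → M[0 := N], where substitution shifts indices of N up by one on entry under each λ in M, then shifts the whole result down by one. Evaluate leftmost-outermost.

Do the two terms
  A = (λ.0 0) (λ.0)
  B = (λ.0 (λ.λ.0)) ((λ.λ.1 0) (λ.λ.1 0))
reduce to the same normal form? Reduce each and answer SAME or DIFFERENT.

Answer: DIFFERENT — A ⇓ λ.0, B ⇓ λ.λ.0

Reduction:
Term A:
  start: (λ.0 0) (λ.0)
  step 1: (λ.0) (λ.0)
  step 2: λ.0

Term B:
  start: (λ.0 (λ.λ.0)) ((λ.λ.1 0) (λ.λ.1 0))
  step 1: (λ.λ.1 0) (λ.λ.1 0) (λ.λ.0)
  step 2: (λ.(λ.λ.1 0) 0) (λ.λ.0)
  step 3: (λ.λ.1 0) (λ.λ.0)
  step 4: λ.(λ.λ.0) 0
  step 5: λ.λ.0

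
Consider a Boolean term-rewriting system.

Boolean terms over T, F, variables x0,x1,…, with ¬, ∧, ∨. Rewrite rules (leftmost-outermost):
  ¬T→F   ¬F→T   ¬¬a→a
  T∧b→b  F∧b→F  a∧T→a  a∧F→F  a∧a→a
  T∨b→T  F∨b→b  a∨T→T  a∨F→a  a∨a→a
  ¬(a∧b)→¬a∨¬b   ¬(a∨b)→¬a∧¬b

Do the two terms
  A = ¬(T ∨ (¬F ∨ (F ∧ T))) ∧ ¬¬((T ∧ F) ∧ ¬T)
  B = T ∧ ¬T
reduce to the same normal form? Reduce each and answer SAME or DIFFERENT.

Term A:
  start: ¬(T ∨ (¬F ∨ (F ∧ T))) ∧ ¬¬((T ∧ F) ∧ ¬T)
  [1] (¬T ∧ ¬(¬F ∨ (F ∧ T))) ∧ ¬¬((T ∧ F) ∧ ¬T)
  [2] (F ∧ ¬(¬F ∨ (F ∧ T))) ∧ ¬¬((T ∧ F) ∧ ¬T)
  [3] F ∧ ¬¬((T ∧ F) ∧ ¬T)
  [4] F

Term B:
  start: T ∧ ¬T
  [1] ¬T
  [2] F

Answer: SAME — A ⇓ F, B ⇓ F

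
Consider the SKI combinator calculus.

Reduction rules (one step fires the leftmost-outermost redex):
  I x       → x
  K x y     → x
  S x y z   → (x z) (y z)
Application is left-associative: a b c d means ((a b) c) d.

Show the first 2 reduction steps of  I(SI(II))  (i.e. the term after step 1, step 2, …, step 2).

Answer: after 2 steps: SII

Derivation:
  start: I(SI(II))
  [1] SI(II)
  [2] SII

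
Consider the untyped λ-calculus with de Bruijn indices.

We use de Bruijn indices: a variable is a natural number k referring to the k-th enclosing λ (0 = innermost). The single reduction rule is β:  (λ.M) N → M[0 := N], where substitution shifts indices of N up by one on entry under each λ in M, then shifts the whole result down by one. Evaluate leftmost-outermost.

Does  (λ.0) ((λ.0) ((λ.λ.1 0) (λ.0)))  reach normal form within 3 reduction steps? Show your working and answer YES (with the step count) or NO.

  start: (λ.0) ((λ.0) ((λ.λ.1 0) (λ.0)))
  step 1: (λ.0) ((λ.λ.1 0) (λ.0))
  step 2: (λ.λ.1 0) (λ.0)
  step 3: λ.(λ.0) 0

Answer: NO — after 3 steps the term is λ.(λ.0) 0, not yet normal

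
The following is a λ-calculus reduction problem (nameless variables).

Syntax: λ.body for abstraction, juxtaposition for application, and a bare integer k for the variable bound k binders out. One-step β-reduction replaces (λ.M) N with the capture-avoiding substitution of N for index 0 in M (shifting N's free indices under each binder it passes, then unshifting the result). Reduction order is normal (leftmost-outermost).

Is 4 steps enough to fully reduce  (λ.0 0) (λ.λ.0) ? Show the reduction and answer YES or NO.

Answer: YES — reaches normal form λ.0 in 2 ≤ 4 steps

Working:
  start: (λ.0 0) (λ.λ.0)
  [1] (λ.λ.0) (λ.λ.0)
  [2] λ.0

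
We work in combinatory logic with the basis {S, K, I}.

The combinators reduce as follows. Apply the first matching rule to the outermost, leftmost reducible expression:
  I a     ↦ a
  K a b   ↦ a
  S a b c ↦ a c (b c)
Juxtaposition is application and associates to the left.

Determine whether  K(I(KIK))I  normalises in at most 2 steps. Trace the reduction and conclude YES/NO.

Answer: NO — after 2 steps the term is KIK, not yet normal

Reduction:
  start: K(I(KIK))I
  →1  I(KIK)
  →2  KIK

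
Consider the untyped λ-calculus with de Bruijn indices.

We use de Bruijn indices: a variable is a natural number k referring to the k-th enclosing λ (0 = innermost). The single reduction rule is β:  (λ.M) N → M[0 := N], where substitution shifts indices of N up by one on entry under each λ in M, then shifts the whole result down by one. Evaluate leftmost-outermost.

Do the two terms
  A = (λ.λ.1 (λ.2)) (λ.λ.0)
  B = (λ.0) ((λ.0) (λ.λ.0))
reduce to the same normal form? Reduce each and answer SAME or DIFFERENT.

Term A:
  start: (λ.λ.1 (λ.2)) (λ.λ.0)
  step 1: λ.(λ.λ.0) (λ.λ.λ.0)
  step 2: λ.λ.0

Term B:
  start: (λ.0) ((λ.0) (λ.λ.0))
  step 1: (λ.0) (λ.λ.0)
  step 2: λ.λ.0

Answer: SAME — A ⇓ λ.λ.0, B ⇓ λ.λ.0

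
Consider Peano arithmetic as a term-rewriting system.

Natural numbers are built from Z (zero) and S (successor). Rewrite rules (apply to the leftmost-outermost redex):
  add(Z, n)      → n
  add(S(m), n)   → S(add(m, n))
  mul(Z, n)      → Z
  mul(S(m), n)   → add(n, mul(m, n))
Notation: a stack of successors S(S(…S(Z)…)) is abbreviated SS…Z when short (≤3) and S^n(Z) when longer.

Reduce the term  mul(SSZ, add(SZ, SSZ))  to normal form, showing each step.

Answer: normal form = S^6(Z)  (in 15 steps)

Reduction:
  start: mul(SSZ, add(SZ, SSZ))
  [1] add(add(SZ, SSZ), mul(SZ, add(SZ, SSZ)))
  [2] add(S(add(Z, SSZ)), mul(SZ, add(SZ, SSZ)))
  [3] S(add(add(Z, SSZ), mul(SZ, add(SZ, SSZ))))
  [4] S(add(SSZ, mul(SZ, add(SZ, SSZ))))
  [5] S(S(add(SZ, mul(SZ, add(SZ, SSZ)))))
  [6] S(S(S(add(Z, mul(SZ, add(SZ, SSZ))))))
  [7] S(S(S(mul(SZ, add(SZ, SSZ)))))
  [8] S(S(S(add(add(SZ, SSZ), mul(Z, add(SZ, SSZ))))))
  [9] S(S(S(add(S(add(Z, SSZ)), mul(Z, add(SZ, SSZ))))))
  [10] S(S(S(S(add(add(Z, SSZ), mul(Z, add(SZ, SSZ)))))))
  [11] S(S(S(S(add(SSZ, mul(Z, add(SZ, SSZ)))))))
  [12] S(S(S(S(S(add(SZ, mul(Z, add(SZ, SSZ))))))))
  [13] S(S(S(S(S(S(add(Z, mul(Z, add(SZ, SSZ)))))))))
  [14] S(S(S(S(S(S(mul(Z, add(SZ, SSZ))))))))
  [15] S^6(Z)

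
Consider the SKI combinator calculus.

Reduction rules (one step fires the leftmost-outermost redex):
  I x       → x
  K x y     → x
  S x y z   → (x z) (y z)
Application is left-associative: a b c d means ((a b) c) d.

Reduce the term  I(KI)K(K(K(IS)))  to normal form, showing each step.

Answer: normal form = K(KS)  (in 4 steps)

Reduction:
  start: I(KI)K(K(K(IS)))
  →1  KIK(K(K(IS)))
  →2  I(K(K(IS)))
  →3  K(K(IS))
  →4  K(KS)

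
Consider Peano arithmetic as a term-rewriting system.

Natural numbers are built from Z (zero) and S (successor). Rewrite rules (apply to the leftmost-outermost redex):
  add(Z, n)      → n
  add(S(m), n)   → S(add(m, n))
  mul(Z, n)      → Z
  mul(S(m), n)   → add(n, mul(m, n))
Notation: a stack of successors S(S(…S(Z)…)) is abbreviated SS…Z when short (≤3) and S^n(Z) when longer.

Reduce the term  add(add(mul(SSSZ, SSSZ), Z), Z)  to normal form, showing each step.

Answer: normal form = S^9(Z)  (in 36 steps)

Reduction:
  start: add(add(mul(SSSZ, SSSZ), Z), Z)
  step 1: add(add(add(SSSZ, mul(SSZ, SSSZ)), Z), Z)
  step 2: add(add(S(add(SSZ, mul(SSZ, SSSZ))), Z), Z)
  step 3: add(S(add(add(SSZ, mul(SSZ, SSSZ)), Z)), Z)
  step 4: S(add(add(add(SSZ, mul(SSZ, SSSZ)), Z), Z))
  step 5: S(add(add(S(add(SZ, mul(SSZ, SSSZ))), Z), Z))
  step 6: S(add(S(add(add(SZ, mul(SSZ, SSSZ)), Z)), Z))
  step 7: S(S(add(add(add(SZ, mul(SSZ, SSSZ)), Z), Z)))
  step 8: S(S(add(add(S(add(Z, mul(SSZ, SSSZ))), Z), Z)))
  step 9: S(S(add(S(add(add(Z, mul(SSZ, SSSZ)), Z)), Z)))
  step 10: S(S(S(add(add(add(Z, mul(SSZ, SSSZ)), Z), Z))))
  step 11: S(S(S(add(add(mul(SSZ, SSSZ), Z), Z))))
  step 12: S(S(S(add(add(add(SSSZ, mul(SZ, SSSZ)), Z), Z))))
  step 13: S(S(S(add(add(S(add(SSZ, mul(SZ, SSSZ))), Z), Z))))
  step 14: S(S(S(add(S(add(add(SSZ, mul(SZ, SSSZ)), Z)), Z))))
  step 15: S(S(S(S(add(add(add(SSZ, mul(SZ, SSSZ)), Z), Z)))))
  step 16: S(S(S(S(add(add(S(add(SZ, mul(SZ, SSSZ))), Z), Z)))))
  step 17: S(S(S(S(add(S(add(add(SZ, mul(SZ, SSSZ)), Z)), Z)))))
  step 18: S(S(S(S(S(add(add(add(SZ, mul(SZ, SSSZ)), Z), Z))))))
  step 19: S(S(S(S(S(add(add(S(add(Z, mul(SZ, SSSZ))), Z), Z))))))
  step 20: S(S(S(S(S(add(S(add(add(Z, mul(SZ, SSSZ)), Z)), Z))))))
  step 21: S(S(S(S(S(S(add(add(add(Z, mul(SZ, SSSZ)), Z), Z)))))))
  step 22: S(S(S(S(S(S(add(add(mul(SZ, SSSZ), Z), Z)))))))
  step 23: S(S(S(S(S(S(add(add(add(SSSZ, mul(Z, SSSZ)), Z), Z)))))))
  step 24: S(S(S(S(S(S(add(add(S(add(SSZ, mul(Z, SSSZ))), Z), Z)))))))
  step 25: S(S(S(S(S(S(add(S(add(add(SSZ, mul(Z, SSSZ)), Z)), Z)))))))
  step 26: S(S(S(S(S(S(S(add(add(add(SSZ, mul(Z, SSSZ)), Z), Z))))))))
  step 27: S(S(S(S(S(S(S(add(add(S(add(SZ, mul(Z, SSSZ))), Z), Z))))))))
  step 28: S(S(S(S(S(S(S(add(S(add(add(SZ, mul(Z, SSSZ)), Z)), Z))))))))
  step 29: S(S(S(S(S(S(S(S(add(add(add(SZ, mul(Z, SSSZ)), Z), Z)))))))))
  step 30: S(S(S(S(S(S(S(S(add(add(S(add(Z, mul(Z, SSSZ))), Z), Z)))))))))
  step 31: S(S(S(S(S(S(S(S(add(S(add(add(Z, mul(Z, SSSZ)), Z)), Z)))))))))
  step 32: S(S(S(S(S(S(S(S(S(add(add(add(Z, mul(Z, SSSZ)), Z), Z))))))))))
  step 33: S(S(S(S(S(S(S(S(S(add(add(mul(Z, SSSZ), Z), Z))))))))))
  step 34: S(S(S(S(S(S(S(S(S(add(add(Z, Z), Z))))))))))
  step 35: S(S(S(S(S(S(S(S(S(add(Z, Z))))))))))
  step 36: S^9(Z)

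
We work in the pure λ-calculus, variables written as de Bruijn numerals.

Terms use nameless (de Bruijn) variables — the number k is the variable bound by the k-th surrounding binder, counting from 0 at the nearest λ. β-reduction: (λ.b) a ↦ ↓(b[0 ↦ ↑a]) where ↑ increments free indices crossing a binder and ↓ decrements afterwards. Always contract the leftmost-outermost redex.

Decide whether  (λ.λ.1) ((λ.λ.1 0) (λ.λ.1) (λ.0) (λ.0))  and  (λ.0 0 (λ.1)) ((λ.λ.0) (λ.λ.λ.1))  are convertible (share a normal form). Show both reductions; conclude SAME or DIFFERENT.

Answer: SAME — A ⇓ λ.λ.0, B ⇓ λ.λ.0

Derivation:
Term A:
  start: (λ.λ.1) ((λ.λ.1 0) (λ.λ.1) (λ.0) (λ.0))
  →1  λ.(λ.λ.1 0) (λ.λ.1) (λ.0) (λ.0)
  →2  λ.(λ.(λ.λ.1) 0) (λ.0) (λ.0)
  →3  λ.(λ.λ.1) (λ.0) (λ.0)
  →4  λ.(λ.λ.0) (λ.0)
  →5  λ.λ.0

Term B:
  start: (λ.0 0 (λ.1)) ((λ.λ.0) (λ.λ.λ.1))
  →1  (λ.λ.0) (λ.λ.λ.1) ((λ.λ.0) (λ.λ.λ.1)) (λ.(λ.λ.0) (λ.λ.λ.1))
  →2  (λ.0) ((λ.λ.0) (λ.λ.λ.1)) (λ.(λ.λ.0) (λ.λ.λ.1))
  →3  (λ.λ.0) (λ.λ.λ.1) (λ.(λ.λ.0) (λ.λ.λ.1))
  →4  (λ.0) (λ.(λ.λ.0) (λ.λ.λ.1))
  →5  λ.(λ.λ.0) (λ.λ.λ.1)
  →6  λ.λ.0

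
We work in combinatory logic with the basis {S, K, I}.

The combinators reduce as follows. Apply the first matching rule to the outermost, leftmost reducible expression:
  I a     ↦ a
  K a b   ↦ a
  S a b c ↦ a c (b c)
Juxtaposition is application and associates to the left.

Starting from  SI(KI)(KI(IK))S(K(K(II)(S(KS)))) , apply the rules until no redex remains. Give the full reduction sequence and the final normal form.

Answer: normal form = S(KI)  (in 8 steps)

Reduction:
  start: SI(KI)(KI(IK))S(K(K(II)(S(KS))))
  [1] I(KI(IK))(KI(KI(IK)))S(K(K(II)(S(KS))))
  [2] KI(IK)(KI(KI(IK)))S(K(K(II)(S(KS))))
  [3] I(KI(KI(IK)))S(K(K(II)(S(KS))))
  [4] KI(KI(IK))S(K(K(II)(S(KS))))
  [5] IS(K(K(II)(S(KS))))
  [6] S(K(K(II)(S(KS))))
  [7] S(K(II))
  [8] S(KI)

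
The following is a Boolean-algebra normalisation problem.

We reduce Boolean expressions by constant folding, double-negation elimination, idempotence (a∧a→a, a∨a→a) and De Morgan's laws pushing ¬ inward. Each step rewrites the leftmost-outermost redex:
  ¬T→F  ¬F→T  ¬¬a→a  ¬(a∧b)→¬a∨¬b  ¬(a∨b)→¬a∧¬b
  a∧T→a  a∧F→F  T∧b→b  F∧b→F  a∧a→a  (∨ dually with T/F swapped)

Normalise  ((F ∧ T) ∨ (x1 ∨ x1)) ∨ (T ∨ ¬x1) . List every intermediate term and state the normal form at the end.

Answer: normal form = T  (in 5 steps)

Reduction:
  start: ((F ∧ T) ∨ (x1 ∨ x1)) ∨ (T ∨ ¬x1)
  [1] (F ∨ (x1 ∨ x1)) ∨ (T ∨ ¬x1)
  [2] (x1 ∨ x1) ∨ (T ∨ ¬x1)
  [3] x1 ∨ (T ∨ ¬x1)
  [4] x1 ∨ T
  [5] T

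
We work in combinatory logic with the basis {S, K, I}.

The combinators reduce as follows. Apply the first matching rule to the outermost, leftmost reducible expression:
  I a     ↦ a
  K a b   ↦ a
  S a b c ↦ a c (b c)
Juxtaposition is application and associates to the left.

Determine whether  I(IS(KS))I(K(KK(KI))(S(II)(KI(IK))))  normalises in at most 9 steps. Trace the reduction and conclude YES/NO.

  start: I(IS(KS))I(K(KK(KI))(S(II)(KI(IK))))
  step 1: IS(KS)I(K(KK(KI))(S(II)(KI(IK))))
  step 2: S(KS)I(K(KK(KI))(S(II)(KI(IK))))
  step 3: KS(K(KK(KI))(S(II)(KI(IK))))(I(K(KK(KI))(S(II)(KI(IK)))))
  step 4: S(I(K(KK(KI))(S(II)(KI(IK)))))
  step 5: S(K(KK(KI))(S(II)(KI(IK))))
  step 6: S(KK(KI))
  step 7: SK

Answer: YES — reaches normal form SK in 7 ≤ 9 steps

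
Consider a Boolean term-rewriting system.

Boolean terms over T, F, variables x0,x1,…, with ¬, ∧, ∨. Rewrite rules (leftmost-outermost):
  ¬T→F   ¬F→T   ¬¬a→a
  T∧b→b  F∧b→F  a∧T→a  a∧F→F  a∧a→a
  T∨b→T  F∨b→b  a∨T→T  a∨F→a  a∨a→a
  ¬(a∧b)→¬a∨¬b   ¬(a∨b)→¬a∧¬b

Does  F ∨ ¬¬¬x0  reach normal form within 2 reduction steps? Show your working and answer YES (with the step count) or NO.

  start: F ∨ ¬¬¬x0
  →1  ¬¬¬x0
  →2  ¬x0

Answer: YES — reaches normal form ¬x0 in 2 ≤ 2 steps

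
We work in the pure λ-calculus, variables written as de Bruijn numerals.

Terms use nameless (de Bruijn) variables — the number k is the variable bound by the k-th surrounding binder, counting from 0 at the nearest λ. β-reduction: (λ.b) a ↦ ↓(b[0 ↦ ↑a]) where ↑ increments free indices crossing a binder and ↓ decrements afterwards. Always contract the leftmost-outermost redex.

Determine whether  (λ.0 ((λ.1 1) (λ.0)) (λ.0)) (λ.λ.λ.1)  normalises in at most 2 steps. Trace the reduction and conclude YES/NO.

  start: (λ.0 ((λ.1 1) (λ.0)) (λ.0)) (λ.λ.λ.1)
  step 1: (λ.λ.λ.1) ((λ.(λ.λ.λ.1) (λ.λ.λ.1)) (λ.0)) (λ.0)
  step 2: (λ.λ.1) (λ.0)

Answer: NO — after 2 steps the term is (λ.λ.1) (λ.0), not yet normal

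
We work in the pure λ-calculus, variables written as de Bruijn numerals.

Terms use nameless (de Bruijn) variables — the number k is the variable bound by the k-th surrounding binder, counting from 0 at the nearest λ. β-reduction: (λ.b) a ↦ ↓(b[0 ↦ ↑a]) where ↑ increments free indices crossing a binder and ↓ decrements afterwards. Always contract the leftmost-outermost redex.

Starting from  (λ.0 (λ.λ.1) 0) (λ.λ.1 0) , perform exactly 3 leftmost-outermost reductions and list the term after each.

  start: (λ.0 (λ.λ.1) 0) (λ.λ.1 0)
  step 1: (λ.λ.1 0) (λ.λ.1) (λ.λ.1 0)
  step 2: (λ.(λ.λ.1) 0) (λ.λ.1 0)
  step 3: (λ.λ.1) (λ.λ.1 0)

Answer: after 3 steps: (λ.λ.1) (λ.λ.1 0)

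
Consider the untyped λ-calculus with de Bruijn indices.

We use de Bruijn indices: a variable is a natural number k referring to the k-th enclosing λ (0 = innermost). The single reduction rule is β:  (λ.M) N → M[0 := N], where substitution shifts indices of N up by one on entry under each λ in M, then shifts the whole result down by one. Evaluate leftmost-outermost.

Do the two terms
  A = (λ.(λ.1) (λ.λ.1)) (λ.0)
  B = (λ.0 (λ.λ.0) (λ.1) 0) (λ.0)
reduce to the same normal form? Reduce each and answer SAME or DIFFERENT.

Answer: SAME — A ⇓ λ.0, B ⇓ λ.0

Reduction:
Term A:
  start: (λ.(λ.1) (λ.λ.1)) (λ.0)
  [1] (λ.λ.0) (λ.λ.1)
  [2] λ.0

Term B:
  start: (λ.0 (λ.λ.0) (λ.1) 0) (λ.0)
  [1] (λ.0) (λ.λ.0) (λ.λ.0) (λ.0)
  [2] (λ.λ.0) (λ.λ.0) (λ.0)
  [3] (λ.0) (λ.0)
  [4] λ.0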